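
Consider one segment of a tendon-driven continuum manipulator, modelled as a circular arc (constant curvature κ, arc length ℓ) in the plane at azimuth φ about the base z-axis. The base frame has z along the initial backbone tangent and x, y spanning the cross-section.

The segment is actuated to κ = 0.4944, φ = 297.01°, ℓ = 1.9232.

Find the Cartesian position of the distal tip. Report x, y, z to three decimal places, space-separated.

0.385 -0.755 1.646

θ = κ·ℓ = 0.4944 × 1.9232 = 0.95083 rad
ρ = (1 − cos θ)/κ = (1 − 0.58101)/0.4944 = 0.84748
z = sin θ / κ = 0.81390/0.4944 = 1.64623
x = ρ cos φ = 0.84748 × cos(297.01°) = 0.38488
y = ρ sin φ = 0.84748 × sin(297.01°) = -0.75504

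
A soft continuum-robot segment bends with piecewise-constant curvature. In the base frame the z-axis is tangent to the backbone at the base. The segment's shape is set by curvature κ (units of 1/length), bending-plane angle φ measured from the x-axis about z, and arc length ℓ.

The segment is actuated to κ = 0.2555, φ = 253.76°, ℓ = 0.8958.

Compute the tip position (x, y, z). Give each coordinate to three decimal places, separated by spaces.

-0.029 -0.098 0.888

θ = κ·ℓ = 0.2555 × 0.8958 = 0.22888 rad
ρ = (1 − cos θ)/κ = (1 − 0.97392)/0.2555 = 0.10207
z = sin θ / κ = 0.22688/0.2555 = 0.88800
x = ρ cos φ = 0.10207 × cos(253.76°) = -0.02854
y = ρ sin φ = 0.10207 × sin(253.76°) = -0.09799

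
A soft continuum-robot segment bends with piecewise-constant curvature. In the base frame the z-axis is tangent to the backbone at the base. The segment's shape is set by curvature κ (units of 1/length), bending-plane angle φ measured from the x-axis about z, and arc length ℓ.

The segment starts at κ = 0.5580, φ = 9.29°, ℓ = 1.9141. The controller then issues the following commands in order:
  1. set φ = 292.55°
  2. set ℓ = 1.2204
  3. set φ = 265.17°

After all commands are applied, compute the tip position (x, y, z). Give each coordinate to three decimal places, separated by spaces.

-0.034 -0.398 1.128

initial: κ=0.5580, φ=9.29°, ℓ=1.9141
cmd 1: set φ=292.55° → (κ,φ,ℓ)=(0.5580,292.55°,1.9141) → tip=(0.3561,-0.8576,1.5704)
cmd 2: set ℓ=1.2204 → (κ,φ,ℓ)=(0.5580,292.55°,1.2204) → tip=(0.1533,-0.3692,1.1282)
cmd 3: set φ=265.17° → (κ,φ,ℓ)=(0.5580,265.17°,1.2204) → tip=(-0.0337,-0.3983,1.1282)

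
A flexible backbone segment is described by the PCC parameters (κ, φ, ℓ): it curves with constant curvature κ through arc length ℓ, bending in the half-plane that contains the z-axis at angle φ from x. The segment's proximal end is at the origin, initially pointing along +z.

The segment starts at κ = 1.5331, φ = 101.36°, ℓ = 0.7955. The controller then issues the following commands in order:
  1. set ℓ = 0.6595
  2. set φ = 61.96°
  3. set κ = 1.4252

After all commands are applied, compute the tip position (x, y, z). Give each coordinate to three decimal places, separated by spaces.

0.135 0.254 0.567

initial: κ=1.5331, φ=101.36°, ℓ=0.7955
cmd 1: set ℓ=0.6595 → (κ,φ,ℓ)=(1.5331,101.36°,0.6595) → tip=(-0.0603,0.3000,0.5527)
cmd 2: set φ=61.96° → (κ,φ,ℓ)=(1.5331,61.96°,0.6595) → tip=(0.1438,0.2700,0.5527)
cmd 3: set κ=1.4252 → (κ,φ,ℓ)=(1.4252,61.96°,0.6595) → tip=(0.1353,0.2540,0.5666)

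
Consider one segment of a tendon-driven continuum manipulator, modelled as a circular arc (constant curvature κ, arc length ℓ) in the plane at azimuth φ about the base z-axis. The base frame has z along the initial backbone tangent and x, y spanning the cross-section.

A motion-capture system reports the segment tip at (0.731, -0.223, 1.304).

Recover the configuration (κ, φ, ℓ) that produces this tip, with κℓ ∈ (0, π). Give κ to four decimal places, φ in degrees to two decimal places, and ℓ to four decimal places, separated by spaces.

ρ = √(x²+y²) = √(0.731² + -0.223²) = 0.76426
φ = atan2(y, x) mod 360° = atan2(-0.223, 0.731) = 343.0351°
|p|² = ρ² + z² = 0.76426² + 1.304² = 2.28451
κ = 2ρ / |p|² = 2×0.76426 / 2.28451 = 0.66908
θ = 2·atan2(ρ, z) = 2·atan2(0.76426, 1.304) = 1.06025 rad
ℓ = θ/κ = 1.06025/0.66908 = 1.58465

0.6691 343.04 1.5846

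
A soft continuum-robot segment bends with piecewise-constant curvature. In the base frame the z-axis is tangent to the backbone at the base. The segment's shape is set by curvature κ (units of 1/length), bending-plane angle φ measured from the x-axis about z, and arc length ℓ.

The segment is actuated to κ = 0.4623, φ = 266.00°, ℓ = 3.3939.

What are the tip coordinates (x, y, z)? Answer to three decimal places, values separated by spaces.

-0.151 -2.154 2.163

θ = κ·ℓ = 0.4623 × 3.3939 = 1.56900 rad
ρ = (1 − cos θ)/κ = (1 − 0.00180)/0.4623 = 2.15921
z = sin θ / κ = 1.00000/0.4623 = 2.16309
x = ρ cos φ = 2.15921 × cos(266.00°) = -0.15062
y = ρ sin φ = 2.15921 × sin(266.00°) = -2.15395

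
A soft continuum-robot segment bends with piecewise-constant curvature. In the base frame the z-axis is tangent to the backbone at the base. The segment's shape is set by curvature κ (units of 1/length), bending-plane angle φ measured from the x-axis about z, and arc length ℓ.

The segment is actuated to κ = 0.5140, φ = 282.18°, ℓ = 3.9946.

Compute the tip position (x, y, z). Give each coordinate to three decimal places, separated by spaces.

0.601 -2.784 1.723

θ = κ·ℓ = 0.5140 × 3.9946 = 2.05322 rad
ρ = (1 − cos θ)/κ = (1 − -0.46393)/0.5140 = 2.84812
z = sin θ / κ = 0.88587/0.5140 = 1.72348
x = ρ cos φ = 2.84812 × cos(282.18°) = 0.60091
y = ρ sin φ = 2.84812 × sin(282.18°) = -2.78400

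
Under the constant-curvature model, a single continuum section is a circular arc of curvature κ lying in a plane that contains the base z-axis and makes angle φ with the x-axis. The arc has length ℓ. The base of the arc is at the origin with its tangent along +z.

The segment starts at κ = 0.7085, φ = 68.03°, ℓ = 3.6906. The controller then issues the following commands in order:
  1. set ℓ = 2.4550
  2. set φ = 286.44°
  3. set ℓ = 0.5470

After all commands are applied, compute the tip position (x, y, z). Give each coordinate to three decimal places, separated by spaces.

0.030 -0.100 0.533

initial: κ=0.7085, φ=68.03°, ℓ=3.6906
cmd 1: set ℓ=2.4550 → (κ,φ,ℓ)=(0.7085,68.03°,2.4550) → tip=(0.6166,1.5285,1.3914)
cmd 2: set φ=286.44° → (κ,φ,ℓ)=(0.7085,286.44°,2.4550) → tip=(0.4665,-1.5808,1.3914)
cmd 3: set ℓ=0.5470 → (κ,φ,ℓ)=(0.7085,286.44°,0.5470) → tip=(0.0296,-0.1004,0.5334)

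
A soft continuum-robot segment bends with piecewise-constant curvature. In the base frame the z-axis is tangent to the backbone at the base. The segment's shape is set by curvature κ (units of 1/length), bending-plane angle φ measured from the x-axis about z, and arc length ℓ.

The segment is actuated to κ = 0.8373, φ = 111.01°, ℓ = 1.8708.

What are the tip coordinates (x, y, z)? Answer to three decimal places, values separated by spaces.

-0.426 1.110 1.194

θ = κ·ℓ = 0.8373 × 1.8708 = 1.56642 rad
ρ = (1 − cos θ)/κ = (1 − 0.00438)/0.8373 = 1.18909
z = sin θ / κ = 0.99999/0.8373 = 1.19430
x = ρ cos φ = 1.18909 × cos(111.01°) = -0.42633
y = ρ sin φ = 1.18909 × sin(111.01°) = 1.11004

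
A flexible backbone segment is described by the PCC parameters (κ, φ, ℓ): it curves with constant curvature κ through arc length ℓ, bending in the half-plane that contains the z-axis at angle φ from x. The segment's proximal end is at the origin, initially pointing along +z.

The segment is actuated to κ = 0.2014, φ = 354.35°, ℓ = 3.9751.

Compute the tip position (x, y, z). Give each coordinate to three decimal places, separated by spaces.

θ = κ·ℓ = 0.2014 × 3.9751 = 0.80059 rad
ρ = (1 − cos θ)/κ = (1 − 0.69629)/0.2014 = 1.50801
z = sin θ / κ = 0.71776/0.2014 = 3.56387
x = ρ cos φ = 1.50801 × cos(354.35°) = 1.50068
y = ρ sin φ = 1.50801 × sin(354.35°) = -0.14847

1.501 -0.148 3.564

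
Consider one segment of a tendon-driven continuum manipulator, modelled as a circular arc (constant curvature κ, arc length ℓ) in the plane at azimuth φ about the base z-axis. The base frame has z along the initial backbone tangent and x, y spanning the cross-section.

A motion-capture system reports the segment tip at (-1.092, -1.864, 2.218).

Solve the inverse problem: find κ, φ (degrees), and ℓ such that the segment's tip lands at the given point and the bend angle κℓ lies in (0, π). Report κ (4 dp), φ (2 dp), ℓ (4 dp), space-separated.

0.4507 239.64 3.4268

ρ = √(x²+y²) = √(-1.092² + -1.864²) = 2.16031
φ = atan2(y, x) mod 360° = atan2(-1.864, -1.092) = 239.6367°
|p|² = ρ² + z² = 2.16031² + 2.218² = 9.58648
κ = 2ρ / |p|² = 2×2.16031 / 9.58648 = 0.45070
θ = 2·atan2(ρ, z) = 2·atan2(2.16031, 2.218) = 1.54445 rad
ℓ = θ/κ = 1.54445/0.45070 = 3.42677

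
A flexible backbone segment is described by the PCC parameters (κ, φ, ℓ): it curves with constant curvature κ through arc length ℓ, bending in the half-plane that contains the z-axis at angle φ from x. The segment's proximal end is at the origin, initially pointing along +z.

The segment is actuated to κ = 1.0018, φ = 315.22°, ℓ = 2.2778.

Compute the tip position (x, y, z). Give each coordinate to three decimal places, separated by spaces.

θ = κ·ℓ = 1.0018 × 2.2778 = 2.28190 rad
ρ = (1 − cos θ)/κ = (1 − -0.65267)/1.0018 = 1.64970
z = sin θ / κ = 0.75764/1.0018 = 0.75628
x = ρ cos φ = 1.64970 × cos(315.22°) = 1.17099
y = ρ sin φ = 1.64970 × sin(315.22°) = -1.16203

1.171 -1.162 0.756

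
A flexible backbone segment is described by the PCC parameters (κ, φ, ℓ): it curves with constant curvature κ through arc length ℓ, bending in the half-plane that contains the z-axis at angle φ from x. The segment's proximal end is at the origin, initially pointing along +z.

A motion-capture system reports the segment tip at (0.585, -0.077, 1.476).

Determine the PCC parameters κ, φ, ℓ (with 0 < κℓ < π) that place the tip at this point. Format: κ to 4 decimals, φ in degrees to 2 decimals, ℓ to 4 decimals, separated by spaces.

0.4670 352.50 1.6285

ρ = √(x²+y²) = √(0.585² + -0.077²) = 0.59005
φ = atan2(y, x) mod 360° = atan2(-0.077, 0.585) = 352.5016°
|p|² = ρ² + z² = 0.59005² + 1.476² = 2.52673
κ = 2ρ / |p|² = 2×0.59005 / 2.52673 = 0.46704
θ = 2·atan2(ρ, z) = 2·atan2(0.59005, 1.476) = 0.76060 rad
ℓ = θ/κ = 0.76060/0.46704 = 1.62854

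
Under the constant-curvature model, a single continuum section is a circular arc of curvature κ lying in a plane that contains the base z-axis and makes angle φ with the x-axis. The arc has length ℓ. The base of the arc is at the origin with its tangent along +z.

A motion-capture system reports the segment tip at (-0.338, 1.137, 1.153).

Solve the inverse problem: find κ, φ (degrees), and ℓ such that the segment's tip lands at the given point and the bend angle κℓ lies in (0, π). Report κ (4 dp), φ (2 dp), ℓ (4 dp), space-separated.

0.8670 106.56 1.8446

ρ = √(x²+y²) = √(-0.338² + 1.137²) = 1.18618
φ = atan2(y, x) mod 360° = atan2(1.137, -0.338) = 106.5558°
|p|² = ρ² + z² = 1.18618² + 1.153² = 2.73642
κ = 2ρ / |p|² = 2×1.18618 / 2.73642 = 0.86695
θ = 2·atan2(ρ, z) = 2·atan2(1.18618, 1.153) = 1.59916 rad
ℓ = θ/κ = 1.59916/0.86695 = 1.84457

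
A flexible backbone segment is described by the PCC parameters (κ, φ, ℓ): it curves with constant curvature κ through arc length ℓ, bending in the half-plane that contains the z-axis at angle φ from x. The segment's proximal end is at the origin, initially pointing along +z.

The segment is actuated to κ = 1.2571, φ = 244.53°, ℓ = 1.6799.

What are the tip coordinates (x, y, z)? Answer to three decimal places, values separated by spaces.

θ = κ·ℓ = 1.2571 × 1.6799 = 2.11180 rad
ρ = (1 − cos θ)/κ = (1 − -0.51500)/1.2571 = 1.20515
z = sin θ / κ = 0.85719/1.2571 = 0.68188
x = ρ cos φ = 1.20515 × cos(244.53°) = -0.51826
y = ρ sin φ = 1.20515 × sin(244.53°) = -1.08803

-0.518 -1.088 0.682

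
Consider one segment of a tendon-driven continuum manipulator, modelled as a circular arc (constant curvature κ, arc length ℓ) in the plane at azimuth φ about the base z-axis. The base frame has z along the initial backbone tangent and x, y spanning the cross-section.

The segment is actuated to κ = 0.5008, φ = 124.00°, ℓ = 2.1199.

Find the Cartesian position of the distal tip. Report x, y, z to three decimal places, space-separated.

θ = κ·ℓ = 0.5008 × 2.1199 = 1.06165 rad
ρ = (1 − cos θ)/κ = (1 − 0.48744)/0.5008 = 1.02349
z = sin θ / κ = 0.87316/0.5008 = 1.74353
x = ρ cos φ = 1.02349 × cos(124.00°) = -0.57233
y = ρ sin φ = 1.02349 × sin(124.00°) = 0.84851

-0.572 0.849 1.744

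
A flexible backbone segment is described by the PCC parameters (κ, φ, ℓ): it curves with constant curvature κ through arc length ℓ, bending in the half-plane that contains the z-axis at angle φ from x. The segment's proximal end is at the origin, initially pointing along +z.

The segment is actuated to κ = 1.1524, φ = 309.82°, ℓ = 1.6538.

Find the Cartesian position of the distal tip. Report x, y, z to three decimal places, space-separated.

θ = κ·ℓ = 1.1524 × 1.6538 = 1.90584 rad
ρ = (1 − cos θ)/κ = (1 − -0.32881)/1.1524 = 1.15308
z = sin θ / κ = 0.94440/1.1524 = 0.81950
x = ρ cos φ = 1.15308 × cos(309.82°) = 0.73841
y = ρ sin φ = 1.15308 × sin(309.82°) = -0.88563

0.738 -0.886 0.820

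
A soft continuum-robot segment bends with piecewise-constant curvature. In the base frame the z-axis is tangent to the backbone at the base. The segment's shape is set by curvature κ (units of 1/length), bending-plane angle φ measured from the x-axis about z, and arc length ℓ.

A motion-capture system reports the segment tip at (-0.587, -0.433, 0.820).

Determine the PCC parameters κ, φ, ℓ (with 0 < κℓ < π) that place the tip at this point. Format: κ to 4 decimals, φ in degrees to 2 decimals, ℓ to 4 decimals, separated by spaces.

ρ = √(x²+y²) = √(-0.587² + -0.433²) = 0.72942
φ = atan2(y, x) mod 360° = atan2(-0.433, -0.587) = 216.4143°
|p|² = ρ² + z² = 0.72942² + 0.820² = 1.20446
κ = 2ρ / |p|² = 2×0.72942 / 1.20446 = 1.21121
θ = 2·atan2(ρ, z) = 2·atan2(0.72942, 0.820) = 1.45401 rad
ℓ = θ/κ = 1.45401/1.21121 = 1.20047

1.2112 216.41 1.2005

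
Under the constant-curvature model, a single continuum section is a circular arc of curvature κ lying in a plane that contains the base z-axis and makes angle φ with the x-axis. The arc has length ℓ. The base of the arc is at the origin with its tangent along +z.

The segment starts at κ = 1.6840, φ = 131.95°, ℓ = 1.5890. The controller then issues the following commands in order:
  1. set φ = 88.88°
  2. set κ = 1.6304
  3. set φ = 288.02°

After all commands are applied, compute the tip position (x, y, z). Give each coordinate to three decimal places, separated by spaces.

0.351 -1.080 0.321

initial: κ=1.6840, φ=131.95°, ℓ=1.5890
cmd 1: set φ=88.88° → (κ,φ,ℓ)=(1.6840,88.88°,1.5890) → tip=(0.0220,1.1242,0.2667)
cmd 2: set κ=1.6304 → (κ,φ,ℓ)=(1.6304,88.88°,1.5890) → tip=(0.0222,1.1357,0.3211)
cmd 3: set φ=288.02° → (κ,φ,ℓ)=(1.6304,288.02°,1.5890) → tip=(0.3514,-1.0802,0.3211)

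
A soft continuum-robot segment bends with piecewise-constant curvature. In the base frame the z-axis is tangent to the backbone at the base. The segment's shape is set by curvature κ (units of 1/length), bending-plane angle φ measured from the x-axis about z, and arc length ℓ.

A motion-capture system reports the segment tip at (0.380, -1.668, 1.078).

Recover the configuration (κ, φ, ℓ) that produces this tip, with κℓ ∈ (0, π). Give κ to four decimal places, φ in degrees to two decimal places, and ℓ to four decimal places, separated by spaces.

0.8368 282.83 2.4104

ρ = √(x²+y²) = √(0.380² + -1.668²) = 1.71074
φ = atan2(y, x) mod 360° = atan2(-1.668, 0.380) = 282.8340°
|p|² = ρ² + z² = 1.71074² + 1.078² = 4.08871
κ = 2ρ / |p|² = 2×1.71074 / 4.08871 = 0.83681
θ = 2·atan2(ρ, z) = 2·atan2(1.71074, 1.078) = 2.01702 rad
ℓ = θ/κ = 2.01702/0.83681 = 2.41037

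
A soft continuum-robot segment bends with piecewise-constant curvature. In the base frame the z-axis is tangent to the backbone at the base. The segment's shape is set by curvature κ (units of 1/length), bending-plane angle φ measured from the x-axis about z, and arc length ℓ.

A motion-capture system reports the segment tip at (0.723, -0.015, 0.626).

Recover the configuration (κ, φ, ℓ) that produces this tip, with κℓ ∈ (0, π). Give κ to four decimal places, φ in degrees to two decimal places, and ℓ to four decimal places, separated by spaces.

1.5810 358.81 1.0845

ρ = √(x²+y²) = √(0.723² + -0.015²) = 0.72316
φ = atan2(y, x) mod 360° = atan2(-0.015, 0.723) = 358.8115°
|p|² = ρ² + z² = 0.72316² + 0.626² = 0.91483
κ = 2ρ / |p|² = 2×0.72316 / 0.91483 = 1.58096
θ = 2·atan2(ρ, z) = 2·atan2(0.72316, 0.626) = 1.71457 rad
ℓ = θ/κ = 1.71457/1.58096 = 1.08451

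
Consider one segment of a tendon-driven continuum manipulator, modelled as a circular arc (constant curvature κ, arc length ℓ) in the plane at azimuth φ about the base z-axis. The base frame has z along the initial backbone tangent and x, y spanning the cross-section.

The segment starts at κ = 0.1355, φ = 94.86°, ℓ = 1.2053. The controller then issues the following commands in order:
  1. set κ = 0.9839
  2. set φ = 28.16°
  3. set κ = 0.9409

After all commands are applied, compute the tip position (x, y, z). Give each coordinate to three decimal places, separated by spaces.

0.541 0.289 0.963

initial: κ=0.1355, φ=94.86°, ℓ=1.2053
cmd 1: set κ=0.9839 → (κ,φ,ℓ)=(0.9839,94.86°,1.2053) → tip=(-0.0538,0.6325,0.9420)
cmd 2: set φ=28.16° → (κ,φ,ℓ)=(0.9839,28.16°,1.2053) → tip=(0.5596,0.2996,0.9420)
cmd 3: set κ=0.9409 → (κ,φ,ℓ)=(0.9409,28.16°,1.2053) → tip=(0.5407,0.2894,0.9631)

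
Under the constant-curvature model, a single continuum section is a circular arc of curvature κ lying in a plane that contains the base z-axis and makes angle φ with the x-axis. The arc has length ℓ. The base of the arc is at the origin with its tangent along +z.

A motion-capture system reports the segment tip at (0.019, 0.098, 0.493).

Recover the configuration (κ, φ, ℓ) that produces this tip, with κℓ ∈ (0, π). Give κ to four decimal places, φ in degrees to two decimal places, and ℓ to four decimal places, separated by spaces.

ρ = √(x²+y²) = √(0.019² + 0.098²) = 0.09982
φ = atan2(y, x) mod 360° = atan2(0.098, 0.019) = 79.0278°
|p|² = ρ² + z² = 0.09982² + 0.493² = 0.25301
κ = 2ρ / |p|² = 2×0.09982 / 0.25301 = 0.78909
θ = 2·atan2(ρ, z) = 2·atan2(0.09982, 0.493) = 0.39957 rad
ℓ = θ/κ = 0.39957/0.78909 = 0.50637

0.7891 79.03 0.5064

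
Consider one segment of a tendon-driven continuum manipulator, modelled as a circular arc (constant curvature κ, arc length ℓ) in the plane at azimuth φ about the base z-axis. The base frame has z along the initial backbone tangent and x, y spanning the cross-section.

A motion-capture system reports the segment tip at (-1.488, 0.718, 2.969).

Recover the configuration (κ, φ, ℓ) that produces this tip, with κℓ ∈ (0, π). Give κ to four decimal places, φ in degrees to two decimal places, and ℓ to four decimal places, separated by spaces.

0.2862 154.24 3.5483

ρ = √(x²+y²) = √(-1.488² + 0.718²) = 1.65217
φ = atan2(y, x) mod 360° = atan2(0.718, -1.488) = 154.2414°
|p|² = ρ² + z² = 1.65217² + 2.969² = 11.54463
κ = 2ρ / |p|² = 2×1.65217 / 11.54463 = 0.28622
θ = 2·atan2(ρ, z) = 2·atan2(1.65217, 2.969) = 1.01560 rad
ℓ = θ/κ = 1.01560/0.28622 = 3.54828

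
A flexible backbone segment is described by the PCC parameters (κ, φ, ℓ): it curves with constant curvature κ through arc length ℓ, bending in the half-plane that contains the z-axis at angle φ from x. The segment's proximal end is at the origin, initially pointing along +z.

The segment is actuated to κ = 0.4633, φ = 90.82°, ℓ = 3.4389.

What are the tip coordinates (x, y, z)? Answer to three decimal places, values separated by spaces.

-0.032 2.207 2.158

θ = κ·ℓ = 0.4633 × 3.4389 = 1.59324 rad
ρ = (1 − cos θ)/κ = (1 − -0.02244)/0.4633 = 2.20687
z = sin θ / κ = 0.99975/0.4633 = 2.15788
x = ρ cos φ = 2.20687 × cos(90.82°) = -0.03158
y = ρ sin φ = 2.20687 × sin(90.82°) = 2.20665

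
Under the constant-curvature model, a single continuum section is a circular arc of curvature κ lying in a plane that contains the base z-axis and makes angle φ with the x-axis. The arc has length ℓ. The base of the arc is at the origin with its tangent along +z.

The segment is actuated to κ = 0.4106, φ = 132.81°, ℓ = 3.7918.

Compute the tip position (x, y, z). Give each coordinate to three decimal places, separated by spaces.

-1.632 1.762 2.435

θ = κ·ℓ = 0.4106 × 3.7918 = 1.55691 rad
ρ = (1 − cos θ)/κ = (1 − 0.01388)/0.4106 = 2.40165
z = sin θ / κ = 0.99990/0.4106 = 2.43523
x = ρ cos φ = 2.40165 × cos(132.81°) = -1.63209
y = ρ sin φ = 2.40165 × sin(132.81°) = 1.76188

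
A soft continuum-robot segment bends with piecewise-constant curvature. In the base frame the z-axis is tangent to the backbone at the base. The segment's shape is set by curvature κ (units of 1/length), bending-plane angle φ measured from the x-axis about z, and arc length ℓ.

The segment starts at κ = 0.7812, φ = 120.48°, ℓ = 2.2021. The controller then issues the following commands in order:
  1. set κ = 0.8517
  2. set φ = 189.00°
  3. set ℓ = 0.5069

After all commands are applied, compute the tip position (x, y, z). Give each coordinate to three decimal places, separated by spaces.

initial: κ=0.7812, φ=120.48°, ℓ=2.2021
cmd 1: set κ=0.8517 → (κ,φ,ℓ)=(0.8517,120.48°,2.2021) → tip=(-0.7742,1.3155,1.1200)
cmd 2: set φ=189.00° → (κ,φ,ℓ)=(0.8517,189.00°,2.2021) → tip=(-1.5076,-0.2388,1.1200)
cmd 3: set ℓ=0.5069 → (κ,φ,ℓ)=(0.8517,189.00°,0.5069) → tip=(-0.1064,-0.0169,0.4913)

-0.106 -0.017 0.491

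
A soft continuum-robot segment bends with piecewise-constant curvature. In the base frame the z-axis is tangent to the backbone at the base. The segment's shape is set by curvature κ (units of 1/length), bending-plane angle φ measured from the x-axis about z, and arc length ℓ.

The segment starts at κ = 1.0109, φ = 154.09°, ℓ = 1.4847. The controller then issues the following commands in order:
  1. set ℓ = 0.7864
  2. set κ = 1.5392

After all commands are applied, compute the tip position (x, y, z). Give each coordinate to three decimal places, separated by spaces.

-0.378 0.184 0.608

initial: κ=1.0109, φ=154.09°, ℓ=1.4847
cmd 1: set ℓ=0.7864 → (κ,φ,ℓ)=(1.0109,154.09°,0.7864) → tip=(-0.2667,0.1295,0.7061)
cmd 2: set κ=1.5392 → (κ,φ,ℓ)=(1.5392,154.09°,0.7864) → tip=(-0.3783,0.1838,0.6080)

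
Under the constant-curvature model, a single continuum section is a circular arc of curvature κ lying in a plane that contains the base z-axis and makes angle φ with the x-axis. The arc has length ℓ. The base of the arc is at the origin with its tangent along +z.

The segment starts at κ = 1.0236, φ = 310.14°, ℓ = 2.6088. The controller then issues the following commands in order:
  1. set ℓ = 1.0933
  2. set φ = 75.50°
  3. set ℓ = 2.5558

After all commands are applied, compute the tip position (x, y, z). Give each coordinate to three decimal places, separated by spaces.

initial: κ=1.0236, φ=310.14°, ℓ=2.6088
cmd 1: set ℓ=1.0933 → (κ,φ,ℓ)=(1.0236,310.14°,1.0933) → tip=(0.3549,-0.4209,0.8790)
cmd 2: set φ=75.50° → (κ,φ,ℓ)=(1.0236,75.50°,1.0933) → tip=(0.1378,0.5330,0.8790)
cmd 3: set ℓ=2.5558 → (κ,φ,ℓ)=(1.0236,75.50°,2.5558) → tip=(0.4562,1.7640,0.4901)

0.456 1.764 0.490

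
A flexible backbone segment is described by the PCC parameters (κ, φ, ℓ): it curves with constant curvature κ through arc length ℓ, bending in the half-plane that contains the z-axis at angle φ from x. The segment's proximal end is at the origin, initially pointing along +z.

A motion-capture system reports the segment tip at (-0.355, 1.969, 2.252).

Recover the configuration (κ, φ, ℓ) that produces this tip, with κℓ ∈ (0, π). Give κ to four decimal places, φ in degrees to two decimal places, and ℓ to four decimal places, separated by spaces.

ρ = √(x²+y²) = √(-0.355² + 1.969²) = 2.00075
φ = atan2(y, x) mod 360° = atan2(1.969, -0.355) = 100.2203°
|p|² = ρ² + z² = 2.00075² + 2.252² = 9.07449
κ = 2ρ / |p|² = 2×2.00075 / 9.07449 = 0.44096
θ = 2·atan2(ρ, z) = 2·atan2(2.00075, 2.252) = 1.45277 rad
ℓ = θ/κ = 1.45277/0.44096 = 3.29456

0.4410 100.22 3.2946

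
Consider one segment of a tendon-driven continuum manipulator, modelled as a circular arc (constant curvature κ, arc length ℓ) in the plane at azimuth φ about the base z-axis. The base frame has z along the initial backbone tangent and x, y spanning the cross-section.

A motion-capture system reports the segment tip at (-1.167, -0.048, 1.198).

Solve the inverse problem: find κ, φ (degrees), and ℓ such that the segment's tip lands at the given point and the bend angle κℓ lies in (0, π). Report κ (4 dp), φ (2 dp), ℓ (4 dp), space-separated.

0.8345 182.36 1.8520

ρ = √(x²+y²) = √(-1.167² + -0.048²) = 1.16799
φ = atan2(y, x) mod 360° = atan2(-0.048, -1.167) = 182.3553°
|p|² = ρ² + z² = 1.16799² + 1.198² = 2.79940
κ = 2ρ / |p|² = 2×1.16799 / 2.79940 = 0.83446
θ = 2·atan2(ρ, z) = 2·atan2(1.16799, 1.198) = 1.54543 rad
ℓ = θ/κ = 1.54543/0.83446 = 1.85202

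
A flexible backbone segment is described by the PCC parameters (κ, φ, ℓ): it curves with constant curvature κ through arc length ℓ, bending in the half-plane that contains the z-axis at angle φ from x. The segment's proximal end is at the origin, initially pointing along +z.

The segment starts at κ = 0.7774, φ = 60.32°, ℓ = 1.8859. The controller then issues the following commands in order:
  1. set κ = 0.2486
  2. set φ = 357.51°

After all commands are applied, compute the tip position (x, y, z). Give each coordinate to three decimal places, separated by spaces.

initial: κ=0.7774, φ=60.32°, ℓ=1.8859
cmd 1: set κ=0.2486 → (κ,φ,ℓ)=(0.2486,60.32°,1.8859) → tip=(0.2149,0.3771,1.8176)
cmd 2: set φ=357.51° → (κ,φ,ℓ)=(0.2486,357.51°,1.8859) → tip=(0.4336,-0.0189,1.8176)

0.434 -0.019 1.818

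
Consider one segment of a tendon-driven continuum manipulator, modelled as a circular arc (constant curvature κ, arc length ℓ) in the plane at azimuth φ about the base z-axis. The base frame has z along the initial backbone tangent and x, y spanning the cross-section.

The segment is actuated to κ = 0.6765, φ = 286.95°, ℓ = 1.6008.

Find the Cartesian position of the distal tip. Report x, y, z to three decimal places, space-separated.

0.229 -0.751 1.306

θ = κ·ℓ = 0.6765 × 1.6008 = 1.08294 rad
ρ = (1 − cos θ)/κ = (1 − 0.46873)/0.6765 = 0.78532
z = sin θ / κ = 0.88334/0.6765 = 1.30575
x = ρ cos φ = 0.78532 × cos(286.95°) = 0.22895
y = ρ sin φ = 0.78532 × sin(286.95°) = -0.75120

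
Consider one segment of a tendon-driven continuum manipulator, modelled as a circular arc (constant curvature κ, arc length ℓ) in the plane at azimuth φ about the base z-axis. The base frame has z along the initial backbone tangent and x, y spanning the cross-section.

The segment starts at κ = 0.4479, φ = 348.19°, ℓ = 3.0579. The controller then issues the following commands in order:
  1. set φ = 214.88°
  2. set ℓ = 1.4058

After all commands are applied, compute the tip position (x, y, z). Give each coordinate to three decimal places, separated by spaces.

initial: κ=0.4479, φ=348.19°, ℓ=3.0579
cmd 1: set φ=214.88° → (κ,φ,ℓ)=(0.4479,214.88°,3.0579) → tip=(-1.4656,-1.0216,2.1876)
cmd 2: set ℓ=1.4058 → (κ,φ,ℓ)=(0.4479,214.88°,1.4058) → tip=(-0.3512,-0.2448,1.3147)

-0.351 -0.245 1.315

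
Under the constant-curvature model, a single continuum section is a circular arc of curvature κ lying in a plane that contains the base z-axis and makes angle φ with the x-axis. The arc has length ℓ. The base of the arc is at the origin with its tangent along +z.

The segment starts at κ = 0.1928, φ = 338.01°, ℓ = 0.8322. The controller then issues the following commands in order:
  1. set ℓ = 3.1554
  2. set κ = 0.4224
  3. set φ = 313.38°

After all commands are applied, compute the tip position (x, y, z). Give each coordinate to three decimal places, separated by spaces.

1.243 -1.315 2.301

initial: κ=0.1928, φ=338.01°, ℓ=0.8322
cmd 1: set ℓ=3.1554 → (κ,φ,ℓ)=(0.1928,338.01°,3.1554) → tip=(0.8629,-0.3484,2.9643)
cmd 2: set κ=0.4224 → (κ,φ,ℓ)=(0.4224,338.01°,3.1554) → tip=(1.6778,-0.6775,2.3007)
cmd 3: set φ=313.38° → (κ,φ,ℓ)=(0.4224,313.38°,3.1554) → tip=(1.2427,-1.3151,2.3007)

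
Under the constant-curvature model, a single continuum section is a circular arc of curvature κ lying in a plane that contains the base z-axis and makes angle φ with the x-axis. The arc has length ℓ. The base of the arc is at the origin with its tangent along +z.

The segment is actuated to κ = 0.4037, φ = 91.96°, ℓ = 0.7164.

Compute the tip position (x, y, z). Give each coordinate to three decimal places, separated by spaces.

-0.004 0.103 0.706

θ = κ·ℓ = 0.4037 × 0.7164 = 0.28921 rad
ρ = (1 − cos θ)/κ = (1 − 0.95847)/0.4037 = 0.10288
z = sin θ / κ = 0.28520/0.4037 = 0.70645
x = ρ cos φ = 0.10288 × cos(91.96°) = -0.00352
y = ρ sin φ = 0.10288 × sin(91.96°) = 0.10282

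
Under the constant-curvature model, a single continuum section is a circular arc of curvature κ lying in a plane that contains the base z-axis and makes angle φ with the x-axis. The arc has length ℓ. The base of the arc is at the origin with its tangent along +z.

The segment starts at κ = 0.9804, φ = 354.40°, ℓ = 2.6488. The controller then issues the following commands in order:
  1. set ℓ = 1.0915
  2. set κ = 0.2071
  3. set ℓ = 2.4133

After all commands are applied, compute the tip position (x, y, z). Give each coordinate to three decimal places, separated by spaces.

initial: κ=0.9804, φ=354.40°, ℓ=2.6488
cmd 1: set ℓ=1.0915 → (κ,φ,ℓ)=(0.9804,354.40°,1.0915) → tip=(0.5278,-0.0518,0.8948)
cmd 2: set κ=0.2071 → (κ,φ,ℓ)=(0.2071,354.40°,1.0915) → tip=(0.1223,-0.0120,1.0822)
cmd 3: set ℓ=2.4133 → (κ,φ,ℓ)=(0.2071,354.40°,2.4133) → tip=(0.5878,-0.0576,2.3141)

0.588 -0.058 2.314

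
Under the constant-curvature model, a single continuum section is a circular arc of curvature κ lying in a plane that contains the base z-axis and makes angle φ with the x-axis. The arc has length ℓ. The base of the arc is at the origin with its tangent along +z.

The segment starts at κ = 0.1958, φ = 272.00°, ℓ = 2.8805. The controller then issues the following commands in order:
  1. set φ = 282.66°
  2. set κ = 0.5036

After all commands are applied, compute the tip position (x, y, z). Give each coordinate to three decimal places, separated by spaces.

initial: κ=0.1958, φ=272.00°, ℓ=2.8805
cmd 1: set φ=282.66° → (κ,φ,ℓ)=(0.1958,282.66°,2.8805) → tip=(0.1734,-0.7718,2.7302)
cmd 2: set κ=0.5036 → (κ,φ,ℓ)=(0.5036,282.66°,2.8805) → tip=(0.3830,-1.7052,1.9714)

0.383 -1.705 1.971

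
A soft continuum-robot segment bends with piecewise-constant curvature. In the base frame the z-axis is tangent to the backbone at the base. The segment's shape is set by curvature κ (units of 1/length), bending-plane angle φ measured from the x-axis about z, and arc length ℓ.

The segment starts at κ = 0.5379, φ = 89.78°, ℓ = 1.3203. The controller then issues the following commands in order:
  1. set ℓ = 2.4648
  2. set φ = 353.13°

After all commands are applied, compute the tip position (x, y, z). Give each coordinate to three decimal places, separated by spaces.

initial: κ=0.5379, φ=89.78°, ℓ=1.3203
cmd 1: set ℓ=2.4648 → (κ,φ,ℓ)=(0.5379,89.78°,2.4648) → tip=(0.0054,1.4082,1.8036)
cmd 2: set φ=353.13° → (κ,φ,ℓ)=(0.5379,353.13°,2.4648) → tip=(1.3981,-0.1684,1.8036)

1.398 -0.168 1.804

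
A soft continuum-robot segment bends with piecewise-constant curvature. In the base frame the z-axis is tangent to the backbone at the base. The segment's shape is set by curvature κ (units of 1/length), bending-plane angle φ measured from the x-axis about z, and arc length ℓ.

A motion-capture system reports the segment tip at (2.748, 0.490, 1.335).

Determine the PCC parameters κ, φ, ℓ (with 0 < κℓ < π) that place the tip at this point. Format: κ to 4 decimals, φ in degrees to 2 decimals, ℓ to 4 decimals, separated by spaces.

0.5831 10.11 3.8575

ρ = √(x²+y²) = √(2.748² + 0.490²) = 2.79134
φ = atan2(y, x) mod 360° = atan2(0.490, 2.748) = 10.1102°
|p|² = ρ² + z² = 2.79134² + 1.335² = 9.57383
κ = 2ρ / |p|² = 2×2.79134 / 9.57383 = 0.58312
θ = 2·atan2(ρ, z) = 2·atan2(2.79134, 1.335) = 2.24938 rad
ℓ = θ/κ = 2.24938/0.58312 = 3.85749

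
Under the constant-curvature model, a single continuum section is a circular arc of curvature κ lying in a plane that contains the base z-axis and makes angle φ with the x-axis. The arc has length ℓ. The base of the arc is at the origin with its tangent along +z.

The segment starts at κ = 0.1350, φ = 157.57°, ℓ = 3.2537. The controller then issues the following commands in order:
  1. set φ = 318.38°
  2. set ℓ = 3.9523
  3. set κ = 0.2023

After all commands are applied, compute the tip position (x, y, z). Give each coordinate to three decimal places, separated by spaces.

1.120 -0.995 3.544

initial: κ=0.1350, φ=157.57°, ℓ=3.2537
cmd 1: set φ=318.38° → (κ,φ,ℓ)=(0.1350,318.38°,3.2537) → tip=(0.5257,-0.4670,3.1501)
cmd 2: set ℓ=3.9523 → (κ,φ,ℓ)=(0.1350,318.38°,3.9523) → tip=(0.7697,-0.6839,3.7674)
cmd 3: set κ=0.2023 → (κ,φ,ℓ)=(0.2023,318.38°,3.9523) → tip=(1.1196,-0.9947,3.5445)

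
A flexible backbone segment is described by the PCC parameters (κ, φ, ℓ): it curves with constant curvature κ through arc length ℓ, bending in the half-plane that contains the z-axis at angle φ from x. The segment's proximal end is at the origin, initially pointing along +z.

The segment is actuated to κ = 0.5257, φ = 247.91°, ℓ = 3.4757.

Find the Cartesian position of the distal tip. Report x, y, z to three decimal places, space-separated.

θ = κ·ℓ = 0.5257 × 3.4757 = 1.82718 rad
ρ = (1 − cos θ)/κ = (1 − -0.25358)/0.5257 = 2.38459
z = sin θ / κ = 0.96731/0.5257 = 1.84005
x = ρ cos φ = 2.38459 × cos(247.91°) = -0.89676
y = ρ sin φ = 2.38459 × sin(247.91°) = -2.20955

-0.897 -2.210 1.840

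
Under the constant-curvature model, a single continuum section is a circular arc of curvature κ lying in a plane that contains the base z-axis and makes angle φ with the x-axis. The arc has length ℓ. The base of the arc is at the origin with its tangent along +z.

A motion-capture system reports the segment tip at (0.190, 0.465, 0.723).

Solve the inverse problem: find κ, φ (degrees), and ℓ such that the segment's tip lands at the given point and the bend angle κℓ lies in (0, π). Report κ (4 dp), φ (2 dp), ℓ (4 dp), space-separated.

1.2962 67.77 0.9369

ρ = √(x²+y²) = √(0.190² + 0.465²) = 0.50232
φ = atan2(y, x) mod 360° = atan2(0.465, 0.190) = 67.7750°
|p|² = ρ² + z² = 0.50232² + 0.723² = 0.77505
κ = 2ρ / |p|² = 2×0.50232 / 0.77505 = 1.29622
θ = 2·atan2(ρ, z) = 2·atan2(0.50232, 0.723) = 1.21442 rad
ℓ = θ/κ = 1.21442/1.29622 = 0.93689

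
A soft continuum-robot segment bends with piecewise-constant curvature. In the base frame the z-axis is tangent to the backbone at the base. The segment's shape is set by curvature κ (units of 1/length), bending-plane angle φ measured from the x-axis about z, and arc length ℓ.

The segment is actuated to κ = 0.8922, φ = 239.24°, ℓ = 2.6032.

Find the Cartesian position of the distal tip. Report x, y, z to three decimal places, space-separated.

-0.965 -1.621 0.819

θ = κ·ℓ = 0.8922 × 2.6032 = 2.32258 rad
ρ = (1 − cos θ)/κ = (1 − -0.68294)/0.8922 = 1.88628
z = sin θ / κ = 0.73048/0.8922 = 0.81873
x = ρ cos φ = 1.88628 × cos(239.24°) = -0.96472
y = ρ sin φ = 1.88628 × sin(239.24°) = -1.62091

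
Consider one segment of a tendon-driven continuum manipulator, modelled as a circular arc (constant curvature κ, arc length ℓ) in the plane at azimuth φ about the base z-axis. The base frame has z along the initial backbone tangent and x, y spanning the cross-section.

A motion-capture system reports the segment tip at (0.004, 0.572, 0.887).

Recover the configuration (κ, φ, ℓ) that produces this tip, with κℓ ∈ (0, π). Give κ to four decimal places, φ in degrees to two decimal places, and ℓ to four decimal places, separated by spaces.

ρ = √(x²+y²) = √(0.004² + 0.572²) = 0.57201
φ = atan2(y, x) mod 360° = atan2(0.572, 0.004) = 89.5993°
|p|² = ρ² + z² = 0.57201² + 0.887² = 1.11397
κ = 2ρ / |p|² = 2×0.57201 / 1.11397 = 1.02698
θ = 2·atan2(ρ, z) = 2·atan2(0.57201, 0.887) = 1.14554 rad
ℓ = θ/κ = 1.14554/1.02698 = 1.11544

1.0270 89.60 1.1154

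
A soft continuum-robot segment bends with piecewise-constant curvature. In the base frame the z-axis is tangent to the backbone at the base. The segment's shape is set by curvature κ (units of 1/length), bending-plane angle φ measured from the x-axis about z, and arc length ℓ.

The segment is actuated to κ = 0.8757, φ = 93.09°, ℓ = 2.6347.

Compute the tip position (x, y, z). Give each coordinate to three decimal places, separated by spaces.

θ = κ·ℓ = 0.8757 × 2.6347 = 2.30721 rad
ρ = (1 − cos θ)/κ = (1 − -0.67163)/0.8757 = 1.90891
z = sin θ / κ = 0.74088/0.8757 = 0.84605
x = ρ cos φ = 1.90891 × cos(93.09°) = -0.10290
y = ρ sin φ = 1.90891 × sin(93.09°) = 1.90613

-0.103 1.906 0.846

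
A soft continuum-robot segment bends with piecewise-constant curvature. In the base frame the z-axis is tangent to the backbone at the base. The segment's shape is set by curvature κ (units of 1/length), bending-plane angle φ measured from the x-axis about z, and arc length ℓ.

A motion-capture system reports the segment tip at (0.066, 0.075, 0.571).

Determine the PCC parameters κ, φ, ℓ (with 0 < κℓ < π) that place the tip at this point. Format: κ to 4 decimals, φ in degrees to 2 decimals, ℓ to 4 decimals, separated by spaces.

0.5946 48.65 0.5826

ρ = √(x²+y²) = √(0.066² + 0.075²) = 0.09990
φ = atan2(y, x) mod 360° = atan2(0.075, 0.066) = 48.6522°
|p|² = ρ² + z² = 0.09990² + 0.571² = 0.33602
κ = 2ρ / |p|² = 2×0.09990 / 0.33602 = 0.59463
θ = 2·atan2(ρ, z) = 2·atan2(0.09990, 0.571) = 0.34642 rad
ℓ = θ/κ = 0.34642/0.59463 = 0.58258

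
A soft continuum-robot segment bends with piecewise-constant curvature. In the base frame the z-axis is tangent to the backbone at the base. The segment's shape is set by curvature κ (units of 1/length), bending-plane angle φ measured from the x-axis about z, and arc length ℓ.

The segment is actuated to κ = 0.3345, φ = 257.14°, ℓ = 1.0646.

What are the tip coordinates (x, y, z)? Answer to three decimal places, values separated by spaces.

θ = κ·ℓ = 0.3345 × 1.0646 = 0.35611 rad
ρ = (1 − cos θ)/κ = (1 − 0.93726)/0.3345 = 0.18756
z = sin θ / κ = 0.34863/0.3345 = 1.04224
x = ρ cos φ = 0.18756 × cos(257.14°) = -0.04175
y = ρ sin φ = 0.18756 × sin(257.14°) = -0.18286

-0.042 -0.183 1.042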